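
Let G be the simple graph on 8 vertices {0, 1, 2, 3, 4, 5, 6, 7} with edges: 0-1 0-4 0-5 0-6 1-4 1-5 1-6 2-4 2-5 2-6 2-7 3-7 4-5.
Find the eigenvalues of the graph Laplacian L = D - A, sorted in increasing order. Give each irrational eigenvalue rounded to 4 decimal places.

With the vertex order [0, 1, 2, 3, 4, 5, 6, 7], the degrees are [4, 4, 4, 1, 4, 4, 3, 2], giving D = diag(4, 4, 4, 1, 4, 4, 3, 2) and L = D - A. Diagonalising L (or applying a numerical eigensolver to the 8x8 matrix) gives the spectrum above. The single zero eigenvalue shows the graph is connected. The eigenvalues sum to 26, which equals trace(L) = 2|E|.

[0, 0.4158, 2.2943, 3, 4, 5, 5, 6.2899]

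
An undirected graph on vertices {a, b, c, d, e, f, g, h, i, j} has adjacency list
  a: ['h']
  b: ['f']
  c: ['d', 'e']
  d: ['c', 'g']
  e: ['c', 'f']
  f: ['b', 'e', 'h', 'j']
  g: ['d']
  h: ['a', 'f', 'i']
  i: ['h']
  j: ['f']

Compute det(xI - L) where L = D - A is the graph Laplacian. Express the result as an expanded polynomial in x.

x^10 - 18x^9 + 132x^8 - 514x^7 + 1162x^6 - 1570x^5 + 1258x^4 - 568x^3 + 127x^2 - 10x

With the vertex order [a, b, c, d, e, f, g, h, i, j], the degrees are [1, 1, 2, 2, 2, 4, 1, 3, 1, 1], giving D = diag(1, 1, 2, 2, 2, 4, 1, 3, 1, 1) and L = D - A. L has integer entries, so p(x) = det(xI - L) has integer coefficients. Expanding the determinant yields x^10 - 18x^9 + 132x^8 - 514x^7 + 1162x^6 - 1570x^5 + 1258x^4 - 568x^3 + 127x^2 - 10x. The coefficient of x^9 equals -trace(L) = -18, matching the sum of degrees. The eigenvalues sum to 18, which equals trace(L) = 2|E|. By the matrix-tree theorem the graph has (1/10) * product of the nonzero eigenvalues = 1 spanning tree.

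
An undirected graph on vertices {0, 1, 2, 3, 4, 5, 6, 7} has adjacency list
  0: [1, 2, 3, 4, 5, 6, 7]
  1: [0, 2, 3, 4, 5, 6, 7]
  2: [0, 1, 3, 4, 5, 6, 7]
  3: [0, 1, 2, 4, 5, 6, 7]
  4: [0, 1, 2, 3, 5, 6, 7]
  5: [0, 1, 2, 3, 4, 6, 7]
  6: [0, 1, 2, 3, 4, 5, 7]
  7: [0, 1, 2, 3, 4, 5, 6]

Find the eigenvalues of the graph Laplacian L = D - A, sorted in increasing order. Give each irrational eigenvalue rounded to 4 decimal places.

[0, 8, 8, 8, 8, 8, 8, 8]

With the vertex order [0, 1, 2, 3, 4, 5, 6, 7], the degrees are [7, 7, 7, 7, 7, 7, 7, 7], giving D = diag(7, 7, 7, 7, 7, 7, 7, 7) and L = D - A. Since every row of L sums to 0, the all-ones vector is in the kernel and 0 is an eigenvalue. By the matrix-tree theorem the graph has (1/8) * product of the nonzero eigenvalues = 262144 spanning trees.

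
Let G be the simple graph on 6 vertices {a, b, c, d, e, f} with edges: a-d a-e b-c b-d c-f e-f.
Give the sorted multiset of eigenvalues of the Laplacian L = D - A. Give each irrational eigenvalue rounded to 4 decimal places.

[0, 1, 1, 3, 3, 4]

Each diagonal entry of L is the vertex degree and each off-diagonal entry is -1 where an edge is present, 0 otherwise; in the order [a, b, c, d, e, f] the diagonal is [2, 2, 2, 2, 2, 2]. Diagonalising L (or applying a numerical eigensolver to the 6x6 matrix) gives the spectrum above. The single zero eigenvalue shows the graph is connected. There is one zero in the spectrum, matching the 1 component.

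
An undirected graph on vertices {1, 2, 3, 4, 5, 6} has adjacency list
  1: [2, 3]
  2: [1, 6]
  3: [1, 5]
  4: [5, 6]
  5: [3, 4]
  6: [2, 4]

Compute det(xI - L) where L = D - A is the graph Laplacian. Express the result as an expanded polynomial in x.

With the vertex order [1, 2, 3, 4, 5, 6], the degrees are [2, 2, 2, 2, 2, 2], giving D = diag(2, 2, 2, 2, 2, 2) and L = D - A. The eigenvalues of L are [0, 1, 1, 3, 3, 4]; the characteristic polynomial is the product of (x - lambda_i), which multiplies out to x^6 - 12x^5 + 54x^4 - 112x^3 + 105x^2 - 36x. The coefficient of x^5 equals -trace(L) = -12, matching the sum of degrees.

x^6 - 12x^5 + 54x^4 - 112x^3 + 105x^2 - 36x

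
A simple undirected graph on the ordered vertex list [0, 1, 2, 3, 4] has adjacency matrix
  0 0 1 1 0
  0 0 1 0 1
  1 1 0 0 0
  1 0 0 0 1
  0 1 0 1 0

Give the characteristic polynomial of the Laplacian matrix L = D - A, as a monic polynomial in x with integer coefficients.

x^5 - 10x^4 + 35x^3 - 50x^2 + 25x

Each diagonal entry of L is the vertex degree and each off-diagonal entry is -1 where an edge is present, 0 otherwise; in the order [0, 1, 2, 3, 4] the diagonal is [2, 2, 2, 2, 2]. Computing det(xI - L) by cofactor expansion (or equivalently via sum-over-permutations) gives x^5 - 10x^4 + 35x^3 - 50x^2 + 25x. The constant term is 0 because L is singular (the all-ones vector lies in its kernel). The largest eigenvalue, 3.6180, is at most the vertex count 5. By the matrix-tree theorem the graph has (1/5) * product of the nonzero eigenvalues = 5 spanning trees.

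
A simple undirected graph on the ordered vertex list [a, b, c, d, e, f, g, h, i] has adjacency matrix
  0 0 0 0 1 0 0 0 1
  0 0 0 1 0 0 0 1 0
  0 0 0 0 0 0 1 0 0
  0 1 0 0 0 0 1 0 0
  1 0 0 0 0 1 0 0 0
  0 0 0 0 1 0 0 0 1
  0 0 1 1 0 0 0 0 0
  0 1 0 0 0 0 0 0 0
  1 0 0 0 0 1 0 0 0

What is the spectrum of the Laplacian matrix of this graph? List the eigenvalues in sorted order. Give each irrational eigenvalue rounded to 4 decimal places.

[0, 0, 0.3820, 1.3820, 2, 2, 2.6180, 3.6180, 4]

Reading degrees in the order [a, b, c, d, e, f, g, h, i] gives [2, 2, 1, 2, 2, 2, 2, 1, 2]; set D = diag(2, 2, 1, 2, 2, 2, 2, 1, 2) and form L = D - A. L is symmetric positive semidefinite, so every eigenvalue is real and nonnegative. The 2 zero eigenvalues correspond to the 2 connected components. The largest eigenvalue, 4, is at most the vertex count 9.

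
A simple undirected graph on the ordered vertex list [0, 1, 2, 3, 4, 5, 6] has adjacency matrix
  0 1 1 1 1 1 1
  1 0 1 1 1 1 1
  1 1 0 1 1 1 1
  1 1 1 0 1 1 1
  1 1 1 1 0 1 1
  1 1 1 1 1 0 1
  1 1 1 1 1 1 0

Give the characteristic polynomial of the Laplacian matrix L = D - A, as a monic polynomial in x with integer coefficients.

x^7 - 42x^6 + 735x^5 - 6860x^4 + 36015x^3 - 100842x^2 + 117649x

With the vertex order [0, 1, 2, 3, 4, 5, 6], the degrees are [6, 6, 6, 6, 6, 6, 6], giving D = diag(6, 6, 6, 6, 6, 6, 6) and L = D - A. Computing det(xI - L) by cofactor expansion (or equivalently via sum-over-permutations) gives x^7 - 42x^6 + 735x^5 - 6860x^4 + 36015x^3 - 100842x^2 + 117649x. Since p(0) = det(-L) = 0, x divides p(x). The eigenvalues sum to 42, which equals trace(L) = 2|E|.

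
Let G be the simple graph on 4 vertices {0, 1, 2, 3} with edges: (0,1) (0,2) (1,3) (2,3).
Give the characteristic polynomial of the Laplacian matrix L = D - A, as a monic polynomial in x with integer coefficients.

x^4 - 8x^3 + 20x^2 - 16x

Each diagonal entry of L is the vertex degree and each off-diagonal entry is -1 where an edge is present, 0 otherwise; in the order [0, 1, 2, 3] the diagonal is [2, 2, 2, 2]. Computing det(xI - L) by cofactor expansion (or equivalently via sum-over-permutations) gives x^4 - 8x^3 + 20x^2 - 16x. Since p(0) = det(-L) = 0, x divides p(x).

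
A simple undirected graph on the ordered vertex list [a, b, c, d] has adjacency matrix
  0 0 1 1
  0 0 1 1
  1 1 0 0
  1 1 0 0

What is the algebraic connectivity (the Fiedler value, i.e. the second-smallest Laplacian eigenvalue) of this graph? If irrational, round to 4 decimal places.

With the vertex order [a, b, c, d], the degrees are [2, 2, 2, 2], giving D = diag(2, 2, 2, 2) and L = D - A. Computing the eigenvalues of L and sorting gives [0, 2, 2, 4]. The Fiedler value lambda_2 = 2 is strictly positive, so the graph is connected. By the matrix-tree theorem the graph has (1/4) * product of the nonzero eigenvalues = 4 spanning trees.

2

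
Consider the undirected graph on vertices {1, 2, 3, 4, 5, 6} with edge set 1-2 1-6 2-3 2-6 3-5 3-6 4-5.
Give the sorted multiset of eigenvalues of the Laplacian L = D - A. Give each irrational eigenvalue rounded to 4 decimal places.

[0, 0.4384, 2, 3, 4, 4.5616]

Each diagonal entry of L is the vertex degree and each off-diagonal entry is -1 where an edge is present, 0 otherwise; in the order [1, 2, 3, 4, 5, 6] the diagonal is [2, 3, 3, 1, 2, 3]. Diagonalising L (or applying a numerical eigensolver to the 6x6 matrix) gives the spectrum above. The single zero eigenvalue shows the graph is connected. The eigenvalues sum to 14, which equals trace(L) = 2|E|.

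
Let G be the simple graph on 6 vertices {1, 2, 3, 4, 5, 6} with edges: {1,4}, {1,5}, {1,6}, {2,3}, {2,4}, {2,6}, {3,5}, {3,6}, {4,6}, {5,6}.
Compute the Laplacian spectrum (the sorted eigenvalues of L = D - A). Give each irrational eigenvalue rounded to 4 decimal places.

[0, 2.3820, 2.3820, 4.6180, 4.6180, 6]

Reading degrees in the order [1, 2, 3, 4, 5, 6] gives [3, 3, 3, 3, 3, 5]; set D = diag(3, 3, 3, 3, 3, 5) and form L = D - A. The multiplicity of 0 as a Laplacian eigenvalue equals the number of connected components. There is one zero in the spectrum, matching the 1 component.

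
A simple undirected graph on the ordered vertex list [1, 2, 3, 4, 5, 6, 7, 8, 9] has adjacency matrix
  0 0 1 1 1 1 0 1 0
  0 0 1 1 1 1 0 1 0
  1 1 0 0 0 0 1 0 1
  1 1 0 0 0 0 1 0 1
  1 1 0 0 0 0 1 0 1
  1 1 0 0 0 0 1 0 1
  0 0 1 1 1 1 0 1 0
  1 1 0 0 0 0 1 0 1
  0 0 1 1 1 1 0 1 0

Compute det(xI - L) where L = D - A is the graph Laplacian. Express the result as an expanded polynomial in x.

x^9 - 40x^8 + 690x^7 - 6720x^6 + 40485x^5 - 154704x^4 + 366560x^3 - 492800x^2 + 288000x

Each diagonal entry of L is the vertex degree and each off-diagonal entry is -1 where an edge is present, 0 otherwise; in the order [1, 2, 3, 4, 5, 6, 7, 8, 9] the diagonal is [5, 5, 4, 4, 4, 4, 5, 4, 5]. The eigenvalues of L are [0, 4, 4, 4, 4, 5, 5, 5, 9]; the characteristic polynomial is the product of (x - lambda_i), which multiplies out to x^9 - 40x^8 + 690x^7 - 6720x^6 + 40485x^5 - 154704x^4 + 366560x^3 - 492800x^2 + 288000x. The coefficient of x^8 equals -trace(L) = -40, matching the sum of degrees. There is one zero in the spectrum, matching the 1 component.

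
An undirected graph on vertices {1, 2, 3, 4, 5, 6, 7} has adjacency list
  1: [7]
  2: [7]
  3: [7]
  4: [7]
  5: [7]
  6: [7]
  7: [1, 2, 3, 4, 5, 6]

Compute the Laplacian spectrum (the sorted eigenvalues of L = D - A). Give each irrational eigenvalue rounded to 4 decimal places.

[0, 1, 1, 1, 1, 1, 7]

With the vertex order [1, 2, 3, 4, 5, 6, 7], the degrees are [1, 1, 1, 1, 1, 1, 6], giving D = diag(1, 1, 1, 1, 1, 1, 6) and L = D - A. Diagonalising L (or applying a numerical eigensolver to the 7x7 matrix) gives the spectrum above. The single zero eigenvalue shows the graph is connected. By the matrix-tree theorem the graph has (1/7) * product of the nonzero eigenvalues = 1 spanning tree.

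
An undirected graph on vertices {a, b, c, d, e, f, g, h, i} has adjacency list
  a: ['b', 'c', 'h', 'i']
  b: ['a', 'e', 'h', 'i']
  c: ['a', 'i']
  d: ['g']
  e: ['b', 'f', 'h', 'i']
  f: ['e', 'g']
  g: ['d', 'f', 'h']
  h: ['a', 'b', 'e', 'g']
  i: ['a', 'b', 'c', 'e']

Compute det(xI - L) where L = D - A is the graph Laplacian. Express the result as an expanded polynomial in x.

x^9 - 28x^8 + 329x^7 - 2104x^6 + 7935x^5 - 17840x^4 + 22923x^3 - 14962x^2 + 3618x

Each diagonal entry of L is the vertex degree and each off-diagonal entry is -1 where an edge is present, 0 otherwise; in the order [a, b, c, d, e, f, g, h, i] the diagonal is [4, 4, 2, 1, 4, 2, 3, 4, 4]. Computing det(xI - L) by cofactor expansion (or equivalently via sum-over-permutations) gives x^9 - 28x^8 + 329x^7 - 2104x^6 + 7935x^5 - 17840x^4 + 22923x^3 - 14962x^2 + 3618x. The coefficient of x^8 equals -trace(L) = -28, matching the sum of degrees. By the matrix-tree theorem the graph has (1/9) * product of the nonzero eigenvalues = 402 spanning trees.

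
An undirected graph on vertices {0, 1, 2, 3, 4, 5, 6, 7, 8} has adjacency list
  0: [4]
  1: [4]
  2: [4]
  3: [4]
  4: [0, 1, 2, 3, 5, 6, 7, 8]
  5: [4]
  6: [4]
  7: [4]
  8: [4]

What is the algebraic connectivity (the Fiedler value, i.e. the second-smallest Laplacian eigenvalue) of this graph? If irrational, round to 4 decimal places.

1

Reading degrees in the order [0, 1, 2, 3, 4, 5, 6, 7, 8] gives [1, 1, 1, 1, 8, 1, 1, 1, 1]; set D = diag(1, 1, 1, 1, 8, 1, 1, 1, 1) and form L = D - A. The sorted Laplacian eigenvalues are [0, 1, 1, 1, 1, 1, 1, 1, 9]; the algebraic connectivity is the second entry, 1. The eigenvalues sum to 16, which equals trace(L) = 2|E|.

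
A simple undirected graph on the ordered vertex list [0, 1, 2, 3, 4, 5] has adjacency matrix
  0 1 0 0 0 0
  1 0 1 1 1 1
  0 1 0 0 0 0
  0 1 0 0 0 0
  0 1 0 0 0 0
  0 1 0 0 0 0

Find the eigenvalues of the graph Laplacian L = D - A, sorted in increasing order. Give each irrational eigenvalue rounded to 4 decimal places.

Each diagonal entry of L is the vertex degree and each off-diagonal entry is -1 where an edge is present, 0 otherwise; in the order [0, 1, 2, 3, 4, 5] the diagonal is [1, 5, 1, 1, 1, 1]. L is symmetric positive semidefinite, so every eigenvalue is real and nonnegative. The single zero eigenvalue shows the graph is connected. There is one zero in the spectrum, matching the 1 component.

[0, 1, 1, 1, 1, 6]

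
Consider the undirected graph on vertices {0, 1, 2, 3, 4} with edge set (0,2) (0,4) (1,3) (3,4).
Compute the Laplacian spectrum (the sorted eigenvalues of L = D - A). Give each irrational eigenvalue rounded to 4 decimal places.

[0, 0.3820, 1.3820, 2.6180, 3.6180]

Reading degrees in the order [0, 1, 2, 3, 4] gives [2, 1, 1, 2, 2]; set D = diag(2, 1, 1, 2, 2) and form L = D - A. The multiplicity of 0 as a Laplacian eigenvalue equals the number of connected components. The single zero eigenvalue shows the graph is connected. The largest eigenvalue, 3.6180, is at most the vertex count 5. The eigenvalues sum to 8, which equals trace(L) = 2|E|.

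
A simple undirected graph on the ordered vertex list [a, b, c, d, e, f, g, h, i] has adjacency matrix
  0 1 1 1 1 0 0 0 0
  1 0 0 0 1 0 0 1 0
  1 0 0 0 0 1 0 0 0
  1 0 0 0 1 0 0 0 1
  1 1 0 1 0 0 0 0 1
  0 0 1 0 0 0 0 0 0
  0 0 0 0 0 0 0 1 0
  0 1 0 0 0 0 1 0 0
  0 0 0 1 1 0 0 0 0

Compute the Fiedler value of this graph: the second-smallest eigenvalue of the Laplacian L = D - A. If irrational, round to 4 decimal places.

0.3034

Reading degrees in the order [a, b, c, d, e, f, g, h, i] gives [4, 3, 2, 3, 4, 1, 1, 2, 2]; set D = diag(4, 3, 2, 3, 4, 1, 1, 2, 2) and form L = D - A. The sorted Laplacian eigenvalues are [0, 0.3034, 0.5126, 1.7677, 2.3002, 3, 3.6167, 5.1265, 5.3730]; the algebraic connectivity is the second entry, 0.3034.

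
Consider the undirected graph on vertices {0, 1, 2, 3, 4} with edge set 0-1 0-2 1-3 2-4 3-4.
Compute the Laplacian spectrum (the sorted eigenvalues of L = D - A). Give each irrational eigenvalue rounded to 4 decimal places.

With the vertex order [0, 1, 2, 3, 4], the degrees are [2, 2, 2, 2, 2], giving D = diag(2, 2, 2, 2, 2) and L = D - A. Diagonalising L (or applying a numerical eigensolver to the 5x5 matrix) gives the spectrum above. The single zero eigenvalue shows the graph is connected. The eigenvalues sum to 10, which equals trace(L) = 2|E|.

[0, 1.3820, 1.3820, 3.6180, 3.6180]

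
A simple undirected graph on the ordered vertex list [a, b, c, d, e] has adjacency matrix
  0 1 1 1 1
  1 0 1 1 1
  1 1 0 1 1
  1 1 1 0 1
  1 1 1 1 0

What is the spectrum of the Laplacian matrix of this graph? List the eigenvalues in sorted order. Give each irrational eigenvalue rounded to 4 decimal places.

[0, 5, 5, 5, 5]

With the vertex order [a, b, c, d, e], the degrees are [4, 4, 4, 4, 4], giving D = diag(4, 4, 4, 4, 4) and L = D - A. Diagonalising L (or applying a numerical eigensolver to the 5x5 matrix) gives the spectrum above. The single zero eigenvalue shows the graph is connected. By the matrix-tree theorem the graph has (1/5) * product of the nonzero eigenvalues = 125 spanning trees. There is one zero in the spectrum, matching the 1 component.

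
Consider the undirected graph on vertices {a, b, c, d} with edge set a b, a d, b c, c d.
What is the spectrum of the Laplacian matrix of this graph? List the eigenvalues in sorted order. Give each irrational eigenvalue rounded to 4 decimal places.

[0, 2, 2, 4]

Reading degrees in the order [a, b, c, d] gives [2, 2, 2, 2]; set D = diag(2, 2, 2, 2) and form L = D - A. The multiplicity of 0 as a Laplacian eigenvalue equals the number of connected components. The single zero eigenvalue shows the graph is connected. By the matrix-tree theorem the graph has (1/4) * product of the nonzero eigenvalues = 4 spanning trees.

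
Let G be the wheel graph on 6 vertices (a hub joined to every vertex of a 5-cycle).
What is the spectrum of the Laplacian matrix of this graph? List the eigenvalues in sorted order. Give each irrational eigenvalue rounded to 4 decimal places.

[0, 2.3820, 2.3820, 4.6180, 4.6180, 6]

The graph has 6 vertices and degree multiset [5, 3, 3, 3, 3, 3]; D is the diagonal matrix of degrees and L = D - A. L is symmetric positive semidefinite, so every eigenvalue is real and nonnegative. The eigenvalues sum to 20, which equals trace(L) = 2|E|. By the matrix-tree theorem the graph has (1/6) * product of the nonzero eigenvalues = 121 spanning trees.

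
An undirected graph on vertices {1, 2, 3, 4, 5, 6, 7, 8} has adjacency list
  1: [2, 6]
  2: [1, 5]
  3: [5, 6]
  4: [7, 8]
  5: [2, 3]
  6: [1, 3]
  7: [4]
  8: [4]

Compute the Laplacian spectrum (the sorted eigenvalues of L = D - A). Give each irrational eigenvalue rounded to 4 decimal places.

[0, 0, 1, 1.3820, 1.3820, 3, 3.6180, 3.6180]

With the vertex order [1, 2, 3, 4, 5, 6, 7, 8], the degrees are [2, 2, 2, 2, 2, 2, 1, 1], giving D = diag(2, 2, 2, 2, 2, 2, 1, 1) and L = D - A. Since every row of L sums to 0, the all-ones vector is in the kernel and 0 is an eigenvalue. The 2 zero eigenvalues correspond to the 2 connected components. There are 2 zeros in the spectrum, matching the 2 components. The eigenvalues sum to 14, which equals trace(L) = 2|E|.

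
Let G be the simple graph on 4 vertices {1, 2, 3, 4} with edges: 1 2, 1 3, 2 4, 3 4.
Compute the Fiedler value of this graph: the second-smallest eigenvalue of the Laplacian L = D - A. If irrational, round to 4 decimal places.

Each diagonal entry of L is the vertex degree and each off-diagonal entry is -1 where an edge is present, 0 otherwise; in the order [1, 2, 3, 4] the diagonal is [2, 2, 2, 2]. The sorted Laplacian eigenvalues are [0, 2, 2, 4]; the algebraic connectivity is the second entry, 2. The largest eigenvalue, 4, is at most the vertex count 4.

2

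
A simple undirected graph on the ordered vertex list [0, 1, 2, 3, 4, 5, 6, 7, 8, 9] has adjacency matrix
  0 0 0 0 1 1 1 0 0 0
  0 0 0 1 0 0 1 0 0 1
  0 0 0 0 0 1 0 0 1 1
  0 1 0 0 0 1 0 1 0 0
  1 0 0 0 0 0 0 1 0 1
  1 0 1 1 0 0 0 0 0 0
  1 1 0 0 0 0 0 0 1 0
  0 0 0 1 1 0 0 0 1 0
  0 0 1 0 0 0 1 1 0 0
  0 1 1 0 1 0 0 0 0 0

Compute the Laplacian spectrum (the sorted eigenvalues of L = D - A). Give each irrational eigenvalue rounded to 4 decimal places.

Reading degrees in the order [0, 1, 2, 3, 4, 5, 6, 7, 8, 9] gives [3, 3, 3, 3, 3, 3, 3, 3, 3, 3]; set D = diag(3, 3, 3, 3, 3, 3, 3, 3, 3, 3) and form L = D - A. L is symmetric positive semidefinite, so every eigenvalue is real and nonnegative. The single zero eigenvalue shows the graph is connected.

[0, 2, 2, 2, 2, 2, 5, 5, 5, 5]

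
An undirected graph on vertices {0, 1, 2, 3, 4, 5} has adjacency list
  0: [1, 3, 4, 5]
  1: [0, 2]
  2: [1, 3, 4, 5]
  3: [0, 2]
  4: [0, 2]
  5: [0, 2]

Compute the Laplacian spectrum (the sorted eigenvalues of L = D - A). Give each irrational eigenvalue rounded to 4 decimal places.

Reading degrees in the order [0, 1, 2, 3, 4, 5] gives [4, 2, 4, 2, 2, 2]; set D = diag(4, 2, 4, 2, 2, 2) and form L = D - A. Diagonalising L (or applying a numerical eigensolver to the 6x6 matrix) gives the spectrum above. By the matrix-tree theorem the graph has (1/6) * product of the nonzero eigenvalues = 32 spanning trees.

[0, 2, 2, 2, 4, 6]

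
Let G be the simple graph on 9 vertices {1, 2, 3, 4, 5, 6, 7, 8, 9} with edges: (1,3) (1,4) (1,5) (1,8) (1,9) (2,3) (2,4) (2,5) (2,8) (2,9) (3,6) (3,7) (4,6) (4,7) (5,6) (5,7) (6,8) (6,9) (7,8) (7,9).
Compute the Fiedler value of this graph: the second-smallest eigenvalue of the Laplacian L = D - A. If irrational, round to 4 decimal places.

4

Reading degrees in the order [1, 2, 3, 4, 5, 6, 7, 8, 9] gives [5, 5, 4, 4, 4, 5, 5, 4, 4]; set D = diag(5, 5, 4, 4, 4, 5, 5, 4, 4) and form L = D - A. Computing the eigenvalues of L and sorting gives [0, 4, 4, 4, 4, 5, 5, 5, 9]. The Fiedler value lambda_2 = 4 is strictly positive, so the graph is connected. The eigenvalues sum to 40, which equals trace(L) = 2|E|.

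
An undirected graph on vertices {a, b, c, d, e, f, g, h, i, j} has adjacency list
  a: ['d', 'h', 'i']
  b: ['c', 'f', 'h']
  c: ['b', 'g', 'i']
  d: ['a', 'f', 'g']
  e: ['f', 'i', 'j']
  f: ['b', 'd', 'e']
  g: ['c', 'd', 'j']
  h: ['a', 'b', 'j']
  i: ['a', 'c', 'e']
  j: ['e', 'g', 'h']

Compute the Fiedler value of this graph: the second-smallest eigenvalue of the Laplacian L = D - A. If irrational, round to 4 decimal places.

2

Each diagonal entry of L is the vertex degree and each off-diagonal entry is -1 where an edge is present, 0 otherwise; in the order [a, b, c, d, e, f, g, h, i, j] the diagonal is [3, 3, 3, 3, 3, 3, 3, 3, 3, 3]. The smallest Laplacian eigenvalue is always 0. The next one, lambda_2 = 2, measures how hard the graph is to disconnect: larger values mean better connectivity. The eigenvalues sum to 30, which equals trace(L) = 2|E|. By the matrix-tree theorem the graph has (1/10) * product of the nonzero eigenvalues = 2000 spanning trees.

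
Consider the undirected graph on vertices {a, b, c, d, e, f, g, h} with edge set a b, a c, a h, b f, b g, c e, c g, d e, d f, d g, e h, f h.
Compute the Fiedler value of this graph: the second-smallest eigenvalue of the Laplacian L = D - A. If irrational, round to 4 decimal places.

2

With the vertex order [a, b, c, d, e, f, g, h], the degrees are [3, 3, 3, 3, 3, 3, 3, 3], giving D = diag(3, 3, 3, 3, 3, 3, 3, 3) and L = D - A. Computing the eigenvalues of L and sorting gives [0, 2, 2, 2, 4, 4, 4, 6]. The Fiedler value lambda_2 = 2 is strictly positive, so the graph is connected. The largest eigenvalue, 6, is at most the vertex count 8.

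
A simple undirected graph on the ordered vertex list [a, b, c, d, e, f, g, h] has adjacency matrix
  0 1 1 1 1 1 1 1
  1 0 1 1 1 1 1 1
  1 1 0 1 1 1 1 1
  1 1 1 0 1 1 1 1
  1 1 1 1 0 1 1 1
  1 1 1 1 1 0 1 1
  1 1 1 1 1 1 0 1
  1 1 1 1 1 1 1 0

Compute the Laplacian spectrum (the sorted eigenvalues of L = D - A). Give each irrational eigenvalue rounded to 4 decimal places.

[0, 8, 8, 8, 8, 8, 8, 8]

Reading degrees in the order [a, b, c, d, e, f, g, h] gives [7, 7, 7, 7, 7, 7, 7, 7]; set D = diag(7, 7, 7, 7, 7, 7, 7, 7) and form L = D - A. The multiplicity of 0 as a Laplacian eigenvalue equals the number of connected components. The largest eigenvalue, 8, is at most the vertex count 8. There is one zero in the spectrum, matching the 1 component.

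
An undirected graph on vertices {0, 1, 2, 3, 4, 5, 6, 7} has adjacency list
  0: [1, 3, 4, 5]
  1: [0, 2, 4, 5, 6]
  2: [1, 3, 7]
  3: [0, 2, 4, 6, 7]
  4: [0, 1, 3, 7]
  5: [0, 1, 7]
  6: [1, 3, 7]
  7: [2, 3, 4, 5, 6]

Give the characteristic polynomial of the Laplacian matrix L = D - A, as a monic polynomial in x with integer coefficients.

Each diagonal entry of L is the vertex degree and each off-diagonal entry is -1 where an edge is present, 0 otherwise; in the order [0, 1, 2, 3, 4, 5, 6, 7] the diagonal is [4, 5, 3, 5, 4, 3, 3, 5]. L has integer entries, so p(x) = det(xI - L) has integer coefficients. Expanding the determinant yields x^8 - 32x^7 + 429x^6 - 3122x^5 + 13317x^4 - 33294x^3 + 45181x^2 - 25680x. Since p(0) = det(-L) = 0, x divides p(x). The largest eigenvalue, 7.2143, is at most the vertex count 8.

x^8 - 32x^7 + 429x^6 - 3122x^5 + 13317x^4 - 33294x^3 + 45181x^2 - 25680x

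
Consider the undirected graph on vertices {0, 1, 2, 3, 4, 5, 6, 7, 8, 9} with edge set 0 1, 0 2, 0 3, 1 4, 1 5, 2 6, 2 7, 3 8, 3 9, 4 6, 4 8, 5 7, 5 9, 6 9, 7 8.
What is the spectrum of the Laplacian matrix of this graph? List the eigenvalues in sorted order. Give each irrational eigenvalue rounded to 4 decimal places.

Each diagonal entry of L is the vertex degree and each off-diagonal entry is -1 where an edge is present, 0 otherwise; in the order [0, 1, 2, 3, 4, 5, 6, 7, 8, 9] the diagonal is [3, 3, 3, 3, 3, 3, 3, 3, 3, 3]. The multiplicity of 0 as a Laplacian eigenvalue equals the number of connected components. The largest eigenvalue, 5, is at most the vertex count 10. The eigenvalues sum to 30, which equals trace(L) = 2|E|.

[0, 2, 2, 2, 2, 2, 5, 5, 5, 5]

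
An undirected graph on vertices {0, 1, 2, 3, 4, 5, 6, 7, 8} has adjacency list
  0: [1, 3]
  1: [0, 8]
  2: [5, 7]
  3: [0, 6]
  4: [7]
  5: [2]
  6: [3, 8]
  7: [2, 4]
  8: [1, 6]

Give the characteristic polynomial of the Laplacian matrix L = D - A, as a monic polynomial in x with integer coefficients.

With the vertex order [0, 1, 2, 3, 4, 5, 6, 7, 8], the degrees are [2, 2, 2, 2, 1, 1, 2, 2, 2], giving D = diag(2, 2, 2, 2, 1, 1, 2, 2, 2) and L = D - A. Computing det(xI - L) by cofactor expansion (or equivalently via sum-over-permutations) gives x^9 - 16x^8 + 105x^7 - 364x^6 + 715x^5 - 790x^4 + 450x^3 - 100x^2. The coefficient of x^8 equals -trace(L) = -16, matching the sum of degrees. The eigenvalues sum to 16, which equals trace(L) = 2|E|. There are 2 zeros in the spectrum, matching the 2 components.

x^9 - 16x^8 + 105x^7 - 364x^6 + 715x^5 - 790x^4 + 450x^3 - 100x^2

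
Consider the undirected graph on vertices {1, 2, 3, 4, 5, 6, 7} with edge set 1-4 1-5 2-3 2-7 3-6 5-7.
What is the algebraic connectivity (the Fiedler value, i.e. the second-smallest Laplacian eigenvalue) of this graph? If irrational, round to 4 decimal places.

Reading degrees in the order [1, 2, 3, 4, 5, 6, 7] gives [2, 2, 2, 1, 2, 1, 2]; set D = diag(2, 2, 2, 1, 2, 1, 2) and form L = D - A. The smallest Laplacian eigenvalue is always 0. The next one, lambda_2 = 0.1981, measures how hard the graph is to disconnect: larger values mean better connectivity. There is one zero in the spectrum, matching the 1 component.

0.1981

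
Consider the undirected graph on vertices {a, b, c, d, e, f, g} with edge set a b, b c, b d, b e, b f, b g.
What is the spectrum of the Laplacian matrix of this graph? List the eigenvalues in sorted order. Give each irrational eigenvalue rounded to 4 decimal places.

Each diagonal entry of L is the vertex degree and each off-diagonal entry is -1 where an edge is present, 0 otherwise; in the order [a, b, c, d, e, f, g] the diagonal is [1, 6, 1, 1, 1, 1, 1]. Diagonalising L (or applying a numerical eigensolver to the 7x7 matrix) gives the spectrum above. The single zero eigenvalue shows the graph is connected.

[0, 1, 1, 1, 1, 1, 7]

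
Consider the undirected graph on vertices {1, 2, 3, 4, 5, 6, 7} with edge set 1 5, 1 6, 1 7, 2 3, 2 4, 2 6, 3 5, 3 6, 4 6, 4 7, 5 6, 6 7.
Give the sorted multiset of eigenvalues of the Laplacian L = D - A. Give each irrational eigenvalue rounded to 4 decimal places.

Each diagonal entry of L is the vertex degree and each off-diagonal entry is -1 where an edge is present, 0 otherwise; in the order [1, 2, 3, 4, 5, 6, 7] the diagonal is [3, 3, 3, 3, 3, 6, 3]. The multiplicity of 0 as a Laplacian eigenvalue equals the number of connected components. The single zero eigenvalue shows the graph is connected. The eigenvalues sum to 24, which equals trace(L) = 2|E|.

[0, 2, 2, 4, 4, 5, 7]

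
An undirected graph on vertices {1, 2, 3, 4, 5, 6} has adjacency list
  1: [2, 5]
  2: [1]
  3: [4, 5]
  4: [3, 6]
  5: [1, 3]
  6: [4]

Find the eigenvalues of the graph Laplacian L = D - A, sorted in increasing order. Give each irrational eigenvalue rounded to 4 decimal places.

[0, 0.2679, 1, 2, 3, 3.7321]

Each diagonal entry of L is the vertex degree and each off-diagonal entry is -1 where an edge is present, 0 otherwise; in the order [1, 2, 3, 4, 5, 6] the diagonal is [2, 1, 2, 2, 2, 1]. Since every row of L sums to 0, the all-ones vector is in the kernel and 0 is an eigenvalue. There is one zero in the spectrum, matching the 1 component.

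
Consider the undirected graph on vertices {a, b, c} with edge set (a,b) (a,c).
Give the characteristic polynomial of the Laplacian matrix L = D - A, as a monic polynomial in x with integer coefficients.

x^3 - 4x^2 + 3x

With the vertex order [a, b, c], the degrees are [2, 1, 1], giving D = diag(2, 1, 1) and L = D - A. L has integer entries, so p(x) = det(xI - L) has integer coefficients. Expanding the determinant yields x^3 - 4x^2 + 3x. The coefficient of x^2 equals -trace(L) = -4, matching the sum of degrees. The largest eigenvalue, 3, is at most the vertex count 3.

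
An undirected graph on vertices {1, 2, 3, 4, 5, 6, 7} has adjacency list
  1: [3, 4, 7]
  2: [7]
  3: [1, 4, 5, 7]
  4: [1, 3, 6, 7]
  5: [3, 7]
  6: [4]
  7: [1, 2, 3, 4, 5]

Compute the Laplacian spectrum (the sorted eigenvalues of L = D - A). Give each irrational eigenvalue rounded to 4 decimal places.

Each diagonal entry of L is the vertex degree and each off-diagonal entry is -1 where an edge is present, 0 otherwise; in the order [1, 2, 3, 4, 5, 6, 7] the diagonal is [3, 1, 4, 4, 2, 1, 5]. Diagonalising L (or applying a numerical eigensolver to the 7x7 matrix) gives the spectrum above.

[0, 0.7639, 1.1357, 2.2211, 4.5672, 5.2361, 6.0759]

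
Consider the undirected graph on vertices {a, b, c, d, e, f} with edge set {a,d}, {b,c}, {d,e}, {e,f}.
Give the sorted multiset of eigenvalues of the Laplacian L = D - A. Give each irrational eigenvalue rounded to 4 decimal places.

[0, 0, 0.5858, 2, 2, 3.4142]

With the vertex order [a, b, c, d, e, f], the degrees are [1, 1, 1, 2, 2, 1], giving D = diag(1, 1, 1, 2, 2, 1) and L = D - A. L is symmetric positive semidefinite, so every eigenvalue is real and nonnegative. The 2 zero eigenvalues correspond to the 2 connected components. The eigenvalues sum to 8, which equals trace(L) = 2|E|.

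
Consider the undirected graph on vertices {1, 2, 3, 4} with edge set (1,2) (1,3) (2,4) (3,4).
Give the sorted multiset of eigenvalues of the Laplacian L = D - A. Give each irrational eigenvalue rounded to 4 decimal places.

[0, 2, 2, 4]

Each diagonal entry of L is the vertex degree and each off-diagonal entry is -1 where an edge is present, 0 otherwise; in the order [1, 2, 3, 4] the diagonal is [2, 2, 2, 2]. The multiplicity of 0 as a Laplacian eigenvalue equals the number of connected components. The largest eigenvalue, 4, is at most the vertex count 4.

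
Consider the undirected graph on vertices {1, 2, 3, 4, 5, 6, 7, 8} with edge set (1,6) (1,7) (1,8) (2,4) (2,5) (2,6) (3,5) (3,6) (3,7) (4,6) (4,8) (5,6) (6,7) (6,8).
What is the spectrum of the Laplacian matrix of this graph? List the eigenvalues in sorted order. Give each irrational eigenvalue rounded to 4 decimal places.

Reading degrees in the order [1, 2, 3, 4, 5, 6, 7, 8] gives [3, 3, 3, 3, 3, 7, 3, 3]; set D = diag(3, 3, 3, 3, 3, 7, 3, 3) and form L = D - A. Diagonalising L (or applying a numerical eigensolver to the 8x8 matrix) gives the spectrum above. The single zero eigenvalue shows the graph is connected.

[0, 1.7530, 1.7530, 3.4450, 3.4450, 4.8019, 4.8019, 8]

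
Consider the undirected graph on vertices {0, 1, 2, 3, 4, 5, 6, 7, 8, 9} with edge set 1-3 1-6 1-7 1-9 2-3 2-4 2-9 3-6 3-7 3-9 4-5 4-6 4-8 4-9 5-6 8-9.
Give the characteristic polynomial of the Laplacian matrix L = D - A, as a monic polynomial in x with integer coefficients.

x^10 - 32x^9 + 432x^8 - 3200x^7 + 14158x^6 - 38120x^5 + 60704x^4 - 52076x^3 + 18396x^2

Each diagonal entry of L is the vertex degree and each off-diagonal entry is -1 where an edge is present, 0 otherwise; in the order [0, 1, 2, 3, 4, 5, 6, 7, 8, 9] the diagonal is [0, 4, 3, 5, 5, 2, 4, 2, 2, 5]. L has integer entries, so p(x) = det(xI - L) has integer coefficients. Expanding the determinant yields x^10 - 32x^9 + 432x^8 - 3200x^7 + 14158x^6 - 38120x^5 + 60704x^4 - 52076x^3 + 18396x^2. The coefficient of x^9 equals -trace(L) = -32, matching the sum of degrees. There are 2 zeros in the spectrum, matching the 2 components. The largest eigenvalue, 7.0277, is at most the vertex count 10.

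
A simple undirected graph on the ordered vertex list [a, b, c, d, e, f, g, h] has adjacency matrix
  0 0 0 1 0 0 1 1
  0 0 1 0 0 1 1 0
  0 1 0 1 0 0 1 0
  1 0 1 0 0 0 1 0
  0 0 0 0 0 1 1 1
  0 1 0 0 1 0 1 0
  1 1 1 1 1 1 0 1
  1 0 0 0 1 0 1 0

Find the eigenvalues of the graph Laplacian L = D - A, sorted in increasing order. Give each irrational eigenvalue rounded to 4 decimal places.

With the vertex order [a, b, c, d, e, f, g, h], the degrees are [3, 3, 3, 3, 3, 3, 7, 3], giving D = diag(3, 3, 3, 3, 3, 3, 7, 3) and L = D - A. The multiplicity of 0 as a Laplacian eigenvalue equals the number of connected components. The single zero eigenvalue shows the graph is connected. The largest eigenvalue, 8, is at most the vertex count 8. The eigenvalues sum to 28, which equals trace(L) = 2|E|.

[0, 1.7530, 1.7530, 3.4450, 3.4450, 4.8019, 4.8019, 8]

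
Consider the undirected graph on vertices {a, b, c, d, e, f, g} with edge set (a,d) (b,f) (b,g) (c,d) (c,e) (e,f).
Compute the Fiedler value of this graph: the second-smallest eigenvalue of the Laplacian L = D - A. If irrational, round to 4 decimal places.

0.1981

With the vertex order [a, b, c, d, e, f, g], the degrees are [1, 2, 2, 2, 2, 2, 1], giving D = diag(1, 2, 2, 2, 2, 2, 1) and L = D - A. The smallest Laplacian eigenvalue is always 0. The next one, lambda_2 = 0.1981, measures how hard the graph is to disconnect: larger values mean better connectivity. By the matrix-tree theorem the graph has (1/7) * product of the nonzero eigenvalues = 1 spanning tree.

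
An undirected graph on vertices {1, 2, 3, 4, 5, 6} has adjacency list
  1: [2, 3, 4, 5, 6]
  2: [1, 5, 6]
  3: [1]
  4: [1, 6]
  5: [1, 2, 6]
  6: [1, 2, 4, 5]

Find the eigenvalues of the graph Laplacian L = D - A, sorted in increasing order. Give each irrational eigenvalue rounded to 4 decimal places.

With the vertex order [1, 2, 3, 4, 5, 6], the degrees are [5, 3, 1, 2, 3, 4], giving D = diag(5, 3, 1, 2, 3, 4) and L = D - A. L is symmetric positive semidefinite, so every eigenvalue is real and nonnegative. The eigenvalues sum to 18, which equals trace(L) = 2|E|.

[0, 1, 2, 4, 5, 6]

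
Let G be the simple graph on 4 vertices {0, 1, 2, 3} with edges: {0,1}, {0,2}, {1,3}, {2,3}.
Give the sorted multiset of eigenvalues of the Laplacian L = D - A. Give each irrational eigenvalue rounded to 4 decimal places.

With the vertex order [0, 1, 2, 3], the degrees are [2, 2, 2, 2], giving D = diag(2, 2, 2, 2) and L = D - A. The multiplicity of 0 as a Laplacian eigenvalue equals the number of connected components. The eigenvalues sum to 8, which equals trace(L) = 2|E|.

[0, 2, 2, 4]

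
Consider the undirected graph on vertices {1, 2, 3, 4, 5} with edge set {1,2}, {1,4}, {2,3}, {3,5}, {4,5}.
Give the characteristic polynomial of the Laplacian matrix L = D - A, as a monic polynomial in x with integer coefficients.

Reading degrees in the order [1, 2, 3, 4, 5] gives [2, 2, 2, 2, 2]; set D = diag(2, 2, 2, 2, 2) and form L = D - A. Computing det(xI - L) by cofactor expansion (or equivalently via sum-over-permutations) gives x^5 - 10x^4 + 35x^3 - 50x^2 + 25x. The coefficient of x^4 equals -trace(L) = -10, matching the sum of degrees. The eigenvalues sum to 10, which equals trace(L) = 2|E|. The largest eigenvalue, 3.6180, is at most the vertex count 5.

x^5 - 10x^4 + 35x^3 - 50x^2 + 25x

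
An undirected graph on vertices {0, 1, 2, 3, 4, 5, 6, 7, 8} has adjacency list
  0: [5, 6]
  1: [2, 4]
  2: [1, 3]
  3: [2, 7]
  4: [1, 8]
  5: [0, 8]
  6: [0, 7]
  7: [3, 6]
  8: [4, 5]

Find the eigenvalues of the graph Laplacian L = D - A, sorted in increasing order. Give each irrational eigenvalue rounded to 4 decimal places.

With the vertex order [0, 1, 2, 3, 4, 5, 6, 7, 8], the degrees are [2, 2, 2, 2, 2, 2, 2, 2, 2], giving D = diag(2, 2, 2, 2, 2, 2, 2, 2, 2) and L = D - A. Diagonalising L (or applying a numerical eigensolver to the 9x9 matrix) gives the spectrum above. The single zero eigenvalue shows the graph is connected. The eigenvalues sum to 18, which equals trace(L) = 2|E|.

[0, 0.4679, 0.4679, 1.6527, 1.6527, 3, 3, 3.8794, 3.8794]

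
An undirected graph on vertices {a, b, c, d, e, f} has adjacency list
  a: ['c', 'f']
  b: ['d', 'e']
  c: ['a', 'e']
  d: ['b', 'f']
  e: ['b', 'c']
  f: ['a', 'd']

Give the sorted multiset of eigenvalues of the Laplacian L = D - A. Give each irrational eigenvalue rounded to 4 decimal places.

[0, 1, 1, 3, 3, 4]

Reading degrees in the order [a, b, c, d, e, f] gives [2, 2, 2, 2, 2, 2]; set D = diag(2, 2, 2, 2, 2, 2) and form L = D - A. Since every row of L sums to 0, the all-ones vector is in the kernel and 0 is an eigenvalue. The largest eigenvalue, 4, is at most the vertex count 6. By the matrix-tree theorem the graph has (1/6) * product of the nonzero eigenvalues = 6 spanning trees.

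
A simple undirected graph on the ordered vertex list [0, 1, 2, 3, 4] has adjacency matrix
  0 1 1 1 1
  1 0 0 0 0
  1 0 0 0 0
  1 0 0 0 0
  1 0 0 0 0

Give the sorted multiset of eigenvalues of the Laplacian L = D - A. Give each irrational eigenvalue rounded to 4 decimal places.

Reading degrees in the order [0, 1, 2, 3, 4] gives [4, 1, 1, 1, 1]; set D = diag(4, 1, 1, 1, 1) and form L = D - A. L is symmetric positive semidefinite, so every eigenvalue is real and nonnegative.

[0, 1, 1, 1, 5]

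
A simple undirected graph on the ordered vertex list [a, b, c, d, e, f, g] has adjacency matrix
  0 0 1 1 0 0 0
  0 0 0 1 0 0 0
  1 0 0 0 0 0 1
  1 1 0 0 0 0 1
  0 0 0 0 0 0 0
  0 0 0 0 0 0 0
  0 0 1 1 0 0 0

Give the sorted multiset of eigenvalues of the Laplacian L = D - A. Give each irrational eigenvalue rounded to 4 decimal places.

[0, 0, 0, 0.8299, 2, 2.6889, 4.4812]

With the vertex order [a, b, c, d, e, f, g], the degrees are [2, 1, 2, 3, 0, 0, 2], giving D = diag(2, 1, 2, 3, 0, 0, 2) and L = D - A. Diagonalising L (or applying a numerical eigensolver to the 7x7 matrix) gives the spectrum above. The 3 zero eigenvalues correspond to the 3 connected components. The eigenvalues sum to 10, which equals trace(L) = 2|E|.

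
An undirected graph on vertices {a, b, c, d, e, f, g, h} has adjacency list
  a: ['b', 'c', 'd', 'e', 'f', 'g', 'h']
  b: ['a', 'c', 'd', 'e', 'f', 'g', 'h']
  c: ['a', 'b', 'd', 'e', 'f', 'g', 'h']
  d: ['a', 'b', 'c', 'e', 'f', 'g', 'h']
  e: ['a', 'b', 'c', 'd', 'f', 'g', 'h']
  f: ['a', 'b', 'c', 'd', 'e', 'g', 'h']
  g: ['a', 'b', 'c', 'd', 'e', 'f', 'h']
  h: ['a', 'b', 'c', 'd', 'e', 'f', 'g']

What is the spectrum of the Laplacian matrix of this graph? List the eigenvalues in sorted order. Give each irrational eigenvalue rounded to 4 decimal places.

[0, 8, 8, 8, 8, 8, 8, 8]

With the vertex order [a, b, c, d, e, f, g, h], the degrees are [7, 7, 7, 7, 7, 7, 7, 7], giving D = diag(7, 7, 7, 7, 7, 7, 7, 7) and L = D - A. Since every row of L sums to 0, the all-ones vector is in the kernel and 0 is an eigenvalue. There is one zero in the spectrum, matching the 1 component. The eigenvalues sum to 56, which equals trace(L) = 2|E|.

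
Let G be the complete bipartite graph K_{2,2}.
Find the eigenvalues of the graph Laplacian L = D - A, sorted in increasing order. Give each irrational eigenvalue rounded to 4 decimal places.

[0, 2, 2, 4]

The graph has 4 vertices and degree multiset [2, 2, 2, 2]; D is the diagonal matrix of degrees and L = D - A. Since every row of L sums to 0, the all-ones vector is in the kernel and 0 is an eigenvalue. There is one zero in the spectrum, matching the 1 component. By the matrix-tree theorem the graph has (1/4) * product of the nonzero eigenvalues = 4 spanning trees.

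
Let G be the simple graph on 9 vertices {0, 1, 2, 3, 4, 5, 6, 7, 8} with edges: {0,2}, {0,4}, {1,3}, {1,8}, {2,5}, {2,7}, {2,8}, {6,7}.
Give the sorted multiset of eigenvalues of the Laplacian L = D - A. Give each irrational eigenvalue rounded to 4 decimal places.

Each diagonal entry of L is the vertex degree and each off-diagonal entry is -1 where an edge is present, 0 otherwise; in the order [0, 1, 2, 3, 4, 5, 6, 7, 8] the diagonal is [2, 2, 4, 1, 1, 1, 1, 2, 2]. L is symmetric positive semidefinite, so every eigenvalue is real and nonnegative. The eigenvalues sum to 16, which equals trace(L) = 2|E|.

[0, 0.2398, 0.3820, 0.7199, 1.4240, 2.2032, 2.6180, 3.1692, 5.2439]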